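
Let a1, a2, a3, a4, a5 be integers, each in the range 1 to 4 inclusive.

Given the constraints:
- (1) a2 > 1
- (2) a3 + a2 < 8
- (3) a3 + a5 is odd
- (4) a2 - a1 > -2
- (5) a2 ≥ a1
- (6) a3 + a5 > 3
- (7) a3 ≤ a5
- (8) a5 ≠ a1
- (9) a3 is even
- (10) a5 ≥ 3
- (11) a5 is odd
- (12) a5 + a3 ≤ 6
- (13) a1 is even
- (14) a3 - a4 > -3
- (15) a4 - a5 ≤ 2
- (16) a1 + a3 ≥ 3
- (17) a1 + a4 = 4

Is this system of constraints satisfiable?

Satisfiable

Take a1 = 2, a2 = 3, a3 = 2, a4 = 2, a5 = 3. Then constraint 2: a3 + a2 = 5; constraint 4: a2 - a1 = 1, and every other listed constraint is also met.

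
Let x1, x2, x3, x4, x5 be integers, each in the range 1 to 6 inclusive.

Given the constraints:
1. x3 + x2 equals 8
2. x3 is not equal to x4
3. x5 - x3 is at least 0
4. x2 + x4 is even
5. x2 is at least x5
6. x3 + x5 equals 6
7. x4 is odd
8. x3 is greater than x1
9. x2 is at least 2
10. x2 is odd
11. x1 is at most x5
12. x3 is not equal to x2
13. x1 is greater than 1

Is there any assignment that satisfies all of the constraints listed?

Satisfiable

Setting (x1, x2, x3, x4, x5) = (2, 5, 3, 1, 3) satisfies everything: constraint 1: x3 + x2 = 8; constraint 3: x5 - x3 = 0; constraint 6: x3 + x5 = 6, and the others follow.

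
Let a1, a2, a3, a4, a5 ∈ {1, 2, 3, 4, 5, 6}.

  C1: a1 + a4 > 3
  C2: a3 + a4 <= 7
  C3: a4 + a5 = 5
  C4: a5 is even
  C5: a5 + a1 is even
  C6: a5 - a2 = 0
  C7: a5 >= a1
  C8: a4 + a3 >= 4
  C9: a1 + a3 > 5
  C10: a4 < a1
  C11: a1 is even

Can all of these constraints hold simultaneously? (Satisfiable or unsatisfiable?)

Take a1 = 4, a2 = 4, a3 = 3, a4 = 1, a5 = 4. Then constraint 1: a1 + a4 = 5; constraint 2: a3 + a4 = 4; constraint 3: a4 + a5 = 5, and every other listed constraint is also met.

Satisfiable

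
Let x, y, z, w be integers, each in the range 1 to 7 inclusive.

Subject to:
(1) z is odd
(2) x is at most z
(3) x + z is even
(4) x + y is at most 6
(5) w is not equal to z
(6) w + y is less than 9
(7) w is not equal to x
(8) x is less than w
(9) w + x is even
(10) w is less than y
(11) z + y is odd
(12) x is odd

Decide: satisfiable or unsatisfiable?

Take x = 1, y = 4, z = 7, w = 3. Then constraint 1: z = 7 is odd; constraint 4: x + y = 5; constraint 6: w + y = 7, and every other listed constraint is also met.

Satisfiable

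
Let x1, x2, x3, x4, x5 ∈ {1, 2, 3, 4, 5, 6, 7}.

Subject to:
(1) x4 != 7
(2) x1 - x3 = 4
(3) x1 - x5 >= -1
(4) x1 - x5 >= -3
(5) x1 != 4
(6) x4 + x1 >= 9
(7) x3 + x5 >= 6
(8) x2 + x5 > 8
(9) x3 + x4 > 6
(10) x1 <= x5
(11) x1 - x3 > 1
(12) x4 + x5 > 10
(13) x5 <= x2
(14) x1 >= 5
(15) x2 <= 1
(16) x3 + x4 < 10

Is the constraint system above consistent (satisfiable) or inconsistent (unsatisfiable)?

From constraints 10 and 14: x5 ≥ x1 and x1 ≥ 5, so x5 ≥ 5. From constraints 13 and 15: x5 ≤ x2 and x2 ≤ 1, so x5 ≤ 1. But 1 < 5, so no value of x5 works.

Unsatisfiable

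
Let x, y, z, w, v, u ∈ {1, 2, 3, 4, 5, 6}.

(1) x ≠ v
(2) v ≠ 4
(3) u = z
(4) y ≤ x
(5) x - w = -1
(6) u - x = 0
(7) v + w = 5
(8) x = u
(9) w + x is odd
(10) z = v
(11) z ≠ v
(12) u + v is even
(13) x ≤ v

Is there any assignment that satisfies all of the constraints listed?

Unsatisfiable

From constraints 3, 8, and 10, x = u = z = v, so x = v. But constraint 1 says x ≠ v. Contradiction.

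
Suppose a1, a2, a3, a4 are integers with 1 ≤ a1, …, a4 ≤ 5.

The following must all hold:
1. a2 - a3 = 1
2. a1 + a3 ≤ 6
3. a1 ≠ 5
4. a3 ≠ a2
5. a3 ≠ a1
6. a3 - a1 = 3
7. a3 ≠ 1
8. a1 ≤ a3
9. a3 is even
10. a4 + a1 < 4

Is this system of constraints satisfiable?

Satisfiable

Take a1 = 1, a2 = 5, a3 = 4, a4 = 1. Then constraint 1: a2 - a3 = 1; constraint 2: a1 + a3 = 5, and every other listed constraint is also met.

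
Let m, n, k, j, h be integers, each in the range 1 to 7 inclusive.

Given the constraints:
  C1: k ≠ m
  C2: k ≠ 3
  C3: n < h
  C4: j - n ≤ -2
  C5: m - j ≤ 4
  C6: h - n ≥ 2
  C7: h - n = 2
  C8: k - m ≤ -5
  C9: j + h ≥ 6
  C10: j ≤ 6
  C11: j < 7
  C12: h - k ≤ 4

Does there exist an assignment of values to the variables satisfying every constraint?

Constraints 4, 5, 6, 8, and 12 give n − j ≥ 2, j − m ≥ -4, m − k ≥ 5, k − h ≥ -4, h − n ≥ 2.
Adding all 5 inequalities: the left sides telescope to 0, and the right sides sum to 2 + (-4) + 5 + (-4) + 2 = 1. So 0 ≥ 1, which is false.

Unsatisfiable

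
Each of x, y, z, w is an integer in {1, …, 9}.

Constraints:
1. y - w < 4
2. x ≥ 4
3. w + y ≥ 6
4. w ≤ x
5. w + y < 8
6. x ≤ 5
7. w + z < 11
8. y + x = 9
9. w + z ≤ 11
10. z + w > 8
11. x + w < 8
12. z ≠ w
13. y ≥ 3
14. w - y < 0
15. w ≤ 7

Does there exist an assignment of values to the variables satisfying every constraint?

The assignment x = 5, y = 4, z = 7, w = 2 works:
  constraint 1 holds since y - w = 2.
  constraint 3 holds since w + y = 6.
The rest check out directly.

Satisfiable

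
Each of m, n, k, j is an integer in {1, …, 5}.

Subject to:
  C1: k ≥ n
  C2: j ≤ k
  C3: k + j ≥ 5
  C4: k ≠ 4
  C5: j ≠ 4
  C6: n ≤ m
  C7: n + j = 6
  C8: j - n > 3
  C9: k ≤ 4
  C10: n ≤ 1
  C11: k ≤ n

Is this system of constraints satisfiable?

Unsatisfiable

From constraint 10: n ≤ 1. From constraints 2 and 9: j ≤ k ≤ 4. Hence n + j ≤ 5. But constraint 7 requires n + j = 6, and 6 > 5. Contradiction.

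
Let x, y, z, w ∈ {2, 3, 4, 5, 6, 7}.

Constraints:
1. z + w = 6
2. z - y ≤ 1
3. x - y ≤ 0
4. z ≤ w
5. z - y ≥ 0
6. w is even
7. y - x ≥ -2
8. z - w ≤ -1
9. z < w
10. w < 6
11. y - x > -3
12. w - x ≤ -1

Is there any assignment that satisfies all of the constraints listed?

Unsatisfiable

Constraints 3, 5, 8, and 12 give y − x ≥ 0, x − w ≥ 1, w − z ≥ 1, z − y ≥ 0.
Adding all 4 inequalities: the left sides telescope to 0, and the right sides sum to 0 + 1 + 1 + 0 = 2. So 0 ≥ 2, which is false.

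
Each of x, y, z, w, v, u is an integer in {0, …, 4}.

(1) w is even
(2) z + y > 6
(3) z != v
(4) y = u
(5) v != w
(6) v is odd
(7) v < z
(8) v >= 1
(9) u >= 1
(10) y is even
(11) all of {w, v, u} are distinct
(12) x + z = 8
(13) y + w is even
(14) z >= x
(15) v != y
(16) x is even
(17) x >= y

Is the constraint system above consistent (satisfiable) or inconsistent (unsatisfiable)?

Take x = 4, y = 4, z = 4, w = 2, v = 3, u = 4. Then constraint 2: z + y = 8; constraint 12: x + z = 8, and every other listed constraint is also met.

Satisfiable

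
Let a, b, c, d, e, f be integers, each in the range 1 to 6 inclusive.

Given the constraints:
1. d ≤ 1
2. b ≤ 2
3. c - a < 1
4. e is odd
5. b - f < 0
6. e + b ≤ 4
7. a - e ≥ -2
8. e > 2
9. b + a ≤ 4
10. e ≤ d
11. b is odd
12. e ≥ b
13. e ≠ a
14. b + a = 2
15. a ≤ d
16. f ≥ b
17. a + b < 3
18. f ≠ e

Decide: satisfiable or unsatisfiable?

From constraint 8: e ≥ 3. From constraints 1 and 10: e ≤ d and d ≤ 1, so e ≤ 1. But 1 < 3, so no value of e works.

Unsatisfiable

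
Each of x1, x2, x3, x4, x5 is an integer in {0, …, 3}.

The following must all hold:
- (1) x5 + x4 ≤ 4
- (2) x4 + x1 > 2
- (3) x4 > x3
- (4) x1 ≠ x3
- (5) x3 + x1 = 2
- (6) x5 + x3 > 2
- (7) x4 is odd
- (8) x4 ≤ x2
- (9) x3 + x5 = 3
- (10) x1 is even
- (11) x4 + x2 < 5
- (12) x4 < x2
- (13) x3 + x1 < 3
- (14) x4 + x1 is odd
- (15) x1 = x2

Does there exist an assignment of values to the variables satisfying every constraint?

Try x1 = 2, x2 = 2, x3 = 0, x4 = 1, x5 = 3.
Check constraint 1: x5 + x4 = 4; constraint 2: x4 + x1 = 3; constraint 5: x3 + x1 = 2. The remaining constraints are straightforward to verify.

Satisfiable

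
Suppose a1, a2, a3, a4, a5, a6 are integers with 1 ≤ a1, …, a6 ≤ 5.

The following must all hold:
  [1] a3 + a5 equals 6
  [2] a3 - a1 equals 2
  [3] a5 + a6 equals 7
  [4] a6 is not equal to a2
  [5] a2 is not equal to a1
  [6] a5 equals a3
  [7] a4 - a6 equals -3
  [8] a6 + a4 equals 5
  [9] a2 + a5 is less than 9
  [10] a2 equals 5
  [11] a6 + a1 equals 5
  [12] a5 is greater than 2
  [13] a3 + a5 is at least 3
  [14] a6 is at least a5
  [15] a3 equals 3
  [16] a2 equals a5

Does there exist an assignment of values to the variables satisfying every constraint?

Unsatisfiable

Constraint 10 fixes a2 = 5 and constraint 15 fixes a3 = 3. Constraints 6 and 16 give a2 = a5 = a3, so a2 = a3. But 5 ≠ 3 — contradiction.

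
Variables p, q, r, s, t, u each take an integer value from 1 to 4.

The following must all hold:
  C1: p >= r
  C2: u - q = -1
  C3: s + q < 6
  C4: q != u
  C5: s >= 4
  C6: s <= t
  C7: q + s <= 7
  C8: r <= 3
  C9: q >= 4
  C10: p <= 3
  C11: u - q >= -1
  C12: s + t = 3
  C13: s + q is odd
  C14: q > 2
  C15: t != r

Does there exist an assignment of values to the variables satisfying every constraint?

From constraint 9: q ≥ 4. From constraint 5: s ≥ 4. Hence q + s ≥ 8. But constraint 7 requires q + s ≤ 7, and 7 < 8. Contradiction.

Unsatisfiable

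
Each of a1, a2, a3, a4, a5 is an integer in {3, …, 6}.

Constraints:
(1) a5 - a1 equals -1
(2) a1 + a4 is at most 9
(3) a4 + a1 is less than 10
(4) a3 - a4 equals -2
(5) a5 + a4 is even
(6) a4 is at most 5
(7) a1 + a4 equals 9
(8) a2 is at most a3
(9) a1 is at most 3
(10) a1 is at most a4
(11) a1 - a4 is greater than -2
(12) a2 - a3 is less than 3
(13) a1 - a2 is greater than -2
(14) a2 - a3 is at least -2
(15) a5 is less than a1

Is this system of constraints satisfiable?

Unsatisfiable

From constraint 9: a1 ≤ 3. From constraint 6: a4 ≤ 5. Hence a1 + a4 ≤ 8. But constraint 7 requires a1 + a4 = 9, and 9 > 8. Contradiction.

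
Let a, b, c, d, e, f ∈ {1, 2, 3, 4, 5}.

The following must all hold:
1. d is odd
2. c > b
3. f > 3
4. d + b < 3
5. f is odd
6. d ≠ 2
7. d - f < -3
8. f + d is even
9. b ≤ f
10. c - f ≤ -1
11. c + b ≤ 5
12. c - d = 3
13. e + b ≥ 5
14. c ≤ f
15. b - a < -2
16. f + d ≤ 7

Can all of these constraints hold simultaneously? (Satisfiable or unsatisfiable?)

The assignment a = 5, b = 1, c = 4, d = 1, e = 5, f = 5 works:
  constraint 4 holds since d + b = 2.
  constraint 7 holds since d - f = -4.
The rest check out directly.

Satisfiable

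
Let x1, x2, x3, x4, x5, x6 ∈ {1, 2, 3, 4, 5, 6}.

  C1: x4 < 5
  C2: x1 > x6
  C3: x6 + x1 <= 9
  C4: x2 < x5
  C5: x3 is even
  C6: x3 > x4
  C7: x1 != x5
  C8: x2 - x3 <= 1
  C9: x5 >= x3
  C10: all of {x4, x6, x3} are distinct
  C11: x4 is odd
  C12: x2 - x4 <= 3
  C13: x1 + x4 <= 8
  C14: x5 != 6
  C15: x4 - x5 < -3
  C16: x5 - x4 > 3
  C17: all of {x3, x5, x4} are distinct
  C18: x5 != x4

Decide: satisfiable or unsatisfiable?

Satisfiable

One satisfying assignment is x1 = 6, x2 = 1, x3 = 2, x4 = 1, x5 = 5, x6 = 3.
For the less obvious constraints — constraint 3: x6 + x1 = 9; constraint 8: x2 - x3 = -1; constraint 12: x2 - x4 = 0 — and the others hold by inspection.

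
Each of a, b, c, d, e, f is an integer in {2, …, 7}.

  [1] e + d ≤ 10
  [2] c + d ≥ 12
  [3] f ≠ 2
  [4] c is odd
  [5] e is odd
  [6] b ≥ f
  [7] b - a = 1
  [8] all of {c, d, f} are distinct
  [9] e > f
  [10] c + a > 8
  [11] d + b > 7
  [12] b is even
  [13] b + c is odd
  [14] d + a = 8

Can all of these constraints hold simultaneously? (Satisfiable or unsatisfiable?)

Satisfiable

Setting (a, b, c, d, e, f) = (3, 4, 7, 5, 5, 3) satisfies everything: constraint 1: e + d = 10; constraint 2: c + d = 12, and the others follow.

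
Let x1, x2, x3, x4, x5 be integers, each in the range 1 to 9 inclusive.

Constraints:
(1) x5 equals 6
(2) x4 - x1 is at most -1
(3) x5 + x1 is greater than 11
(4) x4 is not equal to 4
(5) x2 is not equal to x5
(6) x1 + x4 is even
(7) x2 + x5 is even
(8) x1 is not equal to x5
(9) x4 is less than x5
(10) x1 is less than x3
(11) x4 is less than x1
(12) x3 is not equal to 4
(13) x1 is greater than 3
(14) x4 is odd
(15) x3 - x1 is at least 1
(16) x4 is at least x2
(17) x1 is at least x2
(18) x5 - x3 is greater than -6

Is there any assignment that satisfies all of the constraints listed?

Setting (x1, x2, x3, x4, x5) = (7, 2, 9, 3, 6) satisfies everything: constraint 2: x4 - x1 = -4; constraint 3: x5 + x1 = 13, and the others follow.

Satisfiable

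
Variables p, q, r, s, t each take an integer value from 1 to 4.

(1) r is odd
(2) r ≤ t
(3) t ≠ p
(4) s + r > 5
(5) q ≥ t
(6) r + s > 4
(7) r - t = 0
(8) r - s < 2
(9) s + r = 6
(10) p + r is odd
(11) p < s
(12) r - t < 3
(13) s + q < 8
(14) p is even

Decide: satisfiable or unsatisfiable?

Satisfiable

One satisfying assignment is p = 2, q = 3, r = 3, s = 3, t = 3.
For the less obvious constraints — constraint 4: s + r = 6; constraint 6: r + s = 6 — and the others hold by inspection.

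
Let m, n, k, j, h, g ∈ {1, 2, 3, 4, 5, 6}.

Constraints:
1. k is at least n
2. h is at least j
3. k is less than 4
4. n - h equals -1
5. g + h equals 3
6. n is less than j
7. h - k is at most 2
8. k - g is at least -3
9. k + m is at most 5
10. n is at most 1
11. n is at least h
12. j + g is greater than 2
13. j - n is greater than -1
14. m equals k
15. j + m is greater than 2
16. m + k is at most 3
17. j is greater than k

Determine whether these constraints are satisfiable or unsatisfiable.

Constraints 1, 2, 11, and 17 give j ≤ h, h ≤ n, n ≤ k, k < j. Chaining: j ≤ h ≤ n ≤ k < j, which forces j < j — impossible.

Unsatisfiable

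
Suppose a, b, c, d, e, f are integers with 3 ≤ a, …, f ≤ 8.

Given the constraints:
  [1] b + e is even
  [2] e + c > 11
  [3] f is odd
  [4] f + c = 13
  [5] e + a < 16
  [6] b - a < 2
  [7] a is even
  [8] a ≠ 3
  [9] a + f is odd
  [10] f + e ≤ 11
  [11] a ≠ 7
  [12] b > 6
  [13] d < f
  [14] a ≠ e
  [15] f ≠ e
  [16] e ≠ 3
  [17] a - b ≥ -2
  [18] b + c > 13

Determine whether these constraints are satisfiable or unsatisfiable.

Setting (a, b, c, d, e, f) = (8, 8, 8, 4, 6, 5) satisfies everything: constraint 2: e + c = 14; constraint 4: f + c = 13; constraint 5: e + a = 14, and the others follow.

Satisfiable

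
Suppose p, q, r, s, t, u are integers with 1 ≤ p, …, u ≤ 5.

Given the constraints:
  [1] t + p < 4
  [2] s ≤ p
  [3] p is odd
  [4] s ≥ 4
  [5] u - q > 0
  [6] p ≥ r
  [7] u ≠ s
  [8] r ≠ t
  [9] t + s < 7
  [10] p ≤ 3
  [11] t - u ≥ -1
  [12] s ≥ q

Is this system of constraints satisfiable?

From constraints 2 and 4: p ≥ s and s ≥ 4, so p ≥ 4. From constraint 10: p ≤ 3. But 3 < 4, so no value of p works.

Unsatisfiable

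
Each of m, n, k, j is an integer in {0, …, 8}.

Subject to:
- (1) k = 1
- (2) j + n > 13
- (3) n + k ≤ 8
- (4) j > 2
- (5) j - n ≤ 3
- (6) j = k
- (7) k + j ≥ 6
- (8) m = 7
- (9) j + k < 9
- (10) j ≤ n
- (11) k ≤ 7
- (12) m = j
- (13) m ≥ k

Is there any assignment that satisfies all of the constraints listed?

Constraint 8 fixes m = 7 and constraint 1 fixes k = 1. Constraints 6 and 12 give m = j = k, so m = k. But 7 ≠ 1 — contradiction.

Unsatisfiable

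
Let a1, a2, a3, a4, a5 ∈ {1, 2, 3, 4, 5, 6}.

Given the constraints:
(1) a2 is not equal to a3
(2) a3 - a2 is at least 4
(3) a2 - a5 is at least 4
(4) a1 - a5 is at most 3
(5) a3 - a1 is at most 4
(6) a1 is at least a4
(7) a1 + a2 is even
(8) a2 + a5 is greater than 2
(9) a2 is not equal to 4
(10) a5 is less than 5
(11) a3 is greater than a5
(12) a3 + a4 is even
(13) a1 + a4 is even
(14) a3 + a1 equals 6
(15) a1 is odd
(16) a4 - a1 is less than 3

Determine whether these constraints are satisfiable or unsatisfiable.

Constraints 2, 3, 4, and 5 give a1 − a3 ≥ -4, a3 − a2 ≥ 4, a2 − a5 ≥ 4, a5 − a1 ≥ -3.
Adding all 4 inequalities: the left sides telescope to 0, and the right sides sum to (-4) + 4 + 4 + (-3) = 1. So 0 ≥ 1, which is false.

Unsatisfiable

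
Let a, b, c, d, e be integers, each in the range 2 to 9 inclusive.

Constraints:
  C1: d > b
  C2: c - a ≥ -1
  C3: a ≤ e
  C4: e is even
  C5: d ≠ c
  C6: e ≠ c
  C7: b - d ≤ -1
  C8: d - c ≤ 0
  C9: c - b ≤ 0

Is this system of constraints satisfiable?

Constraints 7, 8, and 9 give c − d ≥ 0, d − b ≥ 1, b − c ≥ 0.
Adding all 3 inequalities: the left sides telescope to 0, and the right sides sum to 0 + 1 + 0 = 1. So 0 ≥ 1, which is false.

Unsatisfiable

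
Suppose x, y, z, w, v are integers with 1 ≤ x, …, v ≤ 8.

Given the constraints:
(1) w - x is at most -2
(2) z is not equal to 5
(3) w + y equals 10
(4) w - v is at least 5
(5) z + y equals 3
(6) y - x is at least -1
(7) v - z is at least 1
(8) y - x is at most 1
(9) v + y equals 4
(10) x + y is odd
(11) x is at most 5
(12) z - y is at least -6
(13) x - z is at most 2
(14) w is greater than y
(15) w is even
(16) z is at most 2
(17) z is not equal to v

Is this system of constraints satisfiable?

Unsatisfiable

Constraints 1, 4, 6, 7, and 12 give y − x ≥ -1, x − w ≥ 2, w − v ≥ 5, v − z ≥ 1, z − y ≥ -6.
Adding all 5 inequalities: the left sides telescope to 0, and the right sides sum to (-1) + 2 + 5 + 1 + (-6) = 1. So 0 ≥ 1, which is false.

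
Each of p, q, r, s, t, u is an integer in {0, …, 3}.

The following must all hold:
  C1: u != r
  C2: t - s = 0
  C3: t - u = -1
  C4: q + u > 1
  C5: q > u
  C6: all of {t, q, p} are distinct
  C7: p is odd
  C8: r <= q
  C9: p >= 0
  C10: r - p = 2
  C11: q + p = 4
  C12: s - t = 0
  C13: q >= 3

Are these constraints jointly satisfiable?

One satisfying assignment is p = 1, q = 3, r = 3, s = 0, t = 0, u = 1.
For the less obvious constraints — constraint 2: t - s = 0; constraint 3: t - u = -1; constraint 4: q + u = 4 — and the others hold by inspection.

Satisfiable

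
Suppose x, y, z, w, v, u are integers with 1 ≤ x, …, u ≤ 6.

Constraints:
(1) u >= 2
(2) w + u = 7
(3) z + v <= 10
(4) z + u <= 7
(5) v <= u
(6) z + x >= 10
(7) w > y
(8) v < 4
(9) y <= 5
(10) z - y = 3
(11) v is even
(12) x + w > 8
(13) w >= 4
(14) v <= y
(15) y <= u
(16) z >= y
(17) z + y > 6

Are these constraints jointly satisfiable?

Satisfiable

Try x = 5, y = 2, z = 5, w = 5, v = 2, u = 2.
Check constraint 2: w + u = 7; constraint 3: z + v = 7; constraint 4: z + u = 7. The remaining constraints are straightforward to verify.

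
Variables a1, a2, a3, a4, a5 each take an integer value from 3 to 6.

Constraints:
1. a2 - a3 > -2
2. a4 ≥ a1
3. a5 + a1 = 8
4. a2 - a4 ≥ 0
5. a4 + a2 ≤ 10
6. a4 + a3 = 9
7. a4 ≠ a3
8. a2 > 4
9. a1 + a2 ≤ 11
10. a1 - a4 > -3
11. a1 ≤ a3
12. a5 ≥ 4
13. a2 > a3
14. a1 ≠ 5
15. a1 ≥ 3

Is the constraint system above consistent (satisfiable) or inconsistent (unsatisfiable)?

Satisfiable

Setting (a1, a2, a3, a4, a5) = (3, 5, 4, 5, 5) satisfies everything: constraint 1: a2 - a3 = 1; constraint 3: a5 + a1 = 8; constraint 4: a2 - a4 = 0, and the others follow.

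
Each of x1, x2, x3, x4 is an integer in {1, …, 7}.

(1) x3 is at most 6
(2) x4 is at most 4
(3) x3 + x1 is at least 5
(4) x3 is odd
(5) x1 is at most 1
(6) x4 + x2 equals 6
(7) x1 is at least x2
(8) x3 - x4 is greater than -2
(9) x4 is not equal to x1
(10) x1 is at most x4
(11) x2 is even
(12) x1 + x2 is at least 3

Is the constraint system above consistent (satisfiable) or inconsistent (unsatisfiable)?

From constraint 2: x4 ≤ 4. From constraints 5 and 7: x2 ≤ x1 ≤ 1. Hence x4 + x2 ≤ 5. But constraint 6 requires x4 + x2 = 6, and 6 > 5. Contradiction.

Unsatisfiable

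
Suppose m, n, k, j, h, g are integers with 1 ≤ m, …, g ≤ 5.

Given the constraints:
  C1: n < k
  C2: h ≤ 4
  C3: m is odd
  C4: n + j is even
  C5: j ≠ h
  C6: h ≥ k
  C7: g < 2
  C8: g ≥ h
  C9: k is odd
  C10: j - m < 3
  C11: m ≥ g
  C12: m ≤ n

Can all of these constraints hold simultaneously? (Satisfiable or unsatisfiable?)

Constraints 1, 6, 8, 11, and 12 give m ≤ n, n < k, k ≤ h, h ≤ g, g ≤ m. Chaining: m ≤ n < k ≤ h ≤ g ≤ m, which forces m < m — impossible.

Unsatisfiable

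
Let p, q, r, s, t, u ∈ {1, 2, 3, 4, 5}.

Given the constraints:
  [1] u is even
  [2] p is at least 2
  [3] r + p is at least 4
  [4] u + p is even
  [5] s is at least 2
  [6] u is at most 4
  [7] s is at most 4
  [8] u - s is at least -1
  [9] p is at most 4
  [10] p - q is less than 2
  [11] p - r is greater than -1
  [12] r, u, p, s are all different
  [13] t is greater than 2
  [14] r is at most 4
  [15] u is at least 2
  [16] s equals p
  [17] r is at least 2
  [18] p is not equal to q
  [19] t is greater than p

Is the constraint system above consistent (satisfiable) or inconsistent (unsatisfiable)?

Unsatisfiable

Constraints 2, 5, 6, 7, 9, 14, 15, and 17 confine each of r, u, p, s to the 3 values {2, …, 4}.
Constraint 12 requires all 4 of them to be distinct, but only 3 values are available — impossible by the pigeonhole principle.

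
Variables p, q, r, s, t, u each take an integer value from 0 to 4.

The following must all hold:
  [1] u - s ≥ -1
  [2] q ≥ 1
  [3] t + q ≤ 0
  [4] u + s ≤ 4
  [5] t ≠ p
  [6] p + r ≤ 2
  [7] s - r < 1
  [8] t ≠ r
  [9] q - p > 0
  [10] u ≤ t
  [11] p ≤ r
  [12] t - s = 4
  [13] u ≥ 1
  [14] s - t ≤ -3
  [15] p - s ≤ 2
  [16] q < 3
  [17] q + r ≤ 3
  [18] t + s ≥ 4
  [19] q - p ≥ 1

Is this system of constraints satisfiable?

Unsatisfiable

From constraints 10 and 13: t ≥ u ≥ 1. From constraint 2: q ≥ 1. Hence t + q ≥ 2. But constraint 3 requires t + q ≤ 0, and 0 < 2. Contradiction.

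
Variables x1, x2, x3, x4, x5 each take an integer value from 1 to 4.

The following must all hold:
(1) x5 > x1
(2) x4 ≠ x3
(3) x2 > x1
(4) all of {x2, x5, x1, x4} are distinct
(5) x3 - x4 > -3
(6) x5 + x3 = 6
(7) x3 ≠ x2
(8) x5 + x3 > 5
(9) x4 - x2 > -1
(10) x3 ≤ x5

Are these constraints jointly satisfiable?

Take x1 = 1, x2 = 2, x3 = 3, x4 = 4, x5 = 3. Then constraint 5: x3 - x4 = -1; constraint 6: x5 + x3 = 6, and every other listed constraint is also met.

Satisfiable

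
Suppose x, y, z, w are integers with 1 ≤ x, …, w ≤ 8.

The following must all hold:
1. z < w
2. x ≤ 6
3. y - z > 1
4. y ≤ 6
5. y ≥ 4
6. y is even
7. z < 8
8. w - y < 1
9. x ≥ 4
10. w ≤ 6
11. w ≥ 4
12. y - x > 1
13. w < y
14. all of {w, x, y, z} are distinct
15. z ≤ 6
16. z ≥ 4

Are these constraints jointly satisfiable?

Constraints 2, 4, 5, 9, 10, 11, 15, and 16 confine each of w, x, y, z to the 3 values {4, …, 6}.
Constraint 14 requires all 4 of them to be distinct, but only 3 values are available — impossible by the pigeonhole principle.

Unsatisfiable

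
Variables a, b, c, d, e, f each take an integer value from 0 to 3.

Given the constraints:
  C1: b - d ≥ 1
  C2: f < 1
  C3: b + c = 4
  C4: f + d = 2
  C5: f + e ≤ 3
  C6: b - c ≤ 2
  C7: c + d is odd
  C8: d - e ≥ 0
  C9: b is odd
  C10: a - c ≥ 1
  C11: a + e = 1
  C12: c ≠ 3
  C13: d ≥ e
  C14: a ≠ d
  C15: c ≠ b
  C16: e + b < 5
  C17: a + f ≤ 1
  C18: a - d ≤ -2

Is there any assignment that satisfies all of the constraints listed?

Constraints 1, 6, 10, and 18 give d − a ≥ 2, a − c ≥ 1, c − b ≥ -2, b − d ≥ 1.
Adding all 4 inequalities: the left sides telescope to 0, and the right sides sum to 2 + 1 + (-2) + 1 = 2. So 0 ≥ 2, which is false.

Unsatisfiable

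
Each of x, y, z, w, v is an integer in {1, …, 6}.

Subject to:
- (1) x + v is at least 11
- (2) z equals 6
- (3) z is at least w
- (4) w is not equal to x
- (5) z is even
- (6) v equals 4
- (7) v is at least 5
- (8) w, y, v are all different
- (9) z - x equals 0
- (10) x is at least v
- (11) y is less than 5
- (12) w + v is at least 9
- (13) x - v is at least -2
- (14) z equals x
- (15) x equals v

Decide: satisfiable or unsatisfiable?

Constraint 2 fixes z = 6 and constraint 6 fixes v = 4. Constraints 14 and 15 give z = x = v, so z = v. But 6 ≠ 4 — contradiction.

Unsatisfiable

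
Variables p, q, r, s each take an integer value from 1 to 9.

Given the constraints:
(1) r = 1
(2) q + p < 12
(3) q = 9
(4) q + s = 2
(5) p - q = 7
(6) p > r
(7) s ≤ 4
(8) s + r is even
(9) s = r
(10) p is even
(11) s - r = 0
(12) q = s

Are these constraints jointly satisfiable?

Constraint 3 fixes q = 9 and constraint 1 fixes r = 1. Constraints 9 and 12 give q = s = r, so q = r. But 9 ≠ 1 — contradiction.

Unsatisfiable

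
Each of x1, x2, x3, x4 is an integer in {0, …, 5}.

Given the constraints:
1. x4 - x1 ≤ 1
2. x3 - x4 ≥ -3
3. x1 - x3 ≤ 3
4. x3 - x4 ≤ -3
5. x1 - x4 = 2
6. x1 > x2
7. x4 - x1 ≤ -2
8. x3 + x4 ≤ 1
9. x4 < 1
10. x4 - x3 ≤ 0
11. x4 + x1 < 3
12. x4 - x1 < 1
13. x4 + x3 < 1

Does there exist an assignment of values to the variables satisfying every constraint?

Constraints 3, 4, and 7 give x3 − x1 ≥ -3, x1 − x4 ≥ 2, x4 − x3 ≥ 3.
Adding all 3 inequalities: the left sides telescope to 0, and the right sides sum to (-3) + 2 + 3 = 2. So 0 ≥ 2, which is false.

Unsatisfiable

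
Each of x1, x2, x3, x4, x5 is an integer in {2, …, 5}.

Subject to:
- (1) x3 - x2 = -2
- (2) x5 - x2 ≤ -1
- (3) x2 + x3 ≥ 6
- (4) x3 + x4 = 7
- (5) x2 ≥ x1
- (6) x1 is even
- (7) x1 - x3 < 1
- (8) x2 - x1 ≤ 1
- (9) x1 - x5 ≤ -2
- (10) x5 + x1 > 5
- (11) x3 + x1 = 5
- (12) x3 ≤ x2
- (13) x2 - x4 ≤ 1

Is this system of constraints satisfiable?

Constraints 2, 8, and 9 give x5 − x1 ≥ 2, x1 − x2 ≥ -1, x2 − x5 ≥ 1.
Adding all 3 inequalities: the left sides telescope to 0, and the right sides sum to 2 + (-1) + 1 = 2. So 0 ≥ 2, which is false.

Unsatisfiable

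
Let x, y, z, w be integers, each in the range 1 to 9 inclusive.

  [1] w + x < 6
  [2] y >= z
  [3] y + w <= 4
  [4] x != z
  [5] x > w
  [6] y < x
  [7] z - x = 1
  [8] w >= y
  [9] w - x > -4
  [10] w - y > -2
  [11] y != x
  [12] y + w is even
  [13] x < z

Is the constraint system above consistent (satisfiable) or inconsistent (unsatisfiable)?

Unsatisfiable

Constraints 2, 5, 8, and 13 give w < x, x < z, z ≤ y, y ≤ w. Chaining: w < x < z ≤ y ≤ w, which forces w < w — impossible.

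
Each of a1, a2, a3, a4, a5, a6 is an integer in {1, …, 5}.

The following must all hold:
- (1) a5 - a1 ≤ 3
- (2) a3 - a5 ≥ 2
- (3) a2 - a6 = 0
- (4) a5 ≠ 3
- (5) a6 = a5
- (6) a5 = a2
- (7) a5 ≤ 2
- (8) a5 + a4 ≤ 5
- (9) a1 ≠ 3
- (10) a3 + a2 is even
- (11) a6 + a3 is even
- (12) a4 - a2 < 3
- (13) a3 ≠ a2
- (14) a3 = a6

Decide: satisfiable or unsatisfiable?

From constraints 5, 6, and 14, a3 = a6 = a5 = a2, so a3 = a2. But constraint 13 says a3 ≠ a2. Contradiction.

Unsatisfiable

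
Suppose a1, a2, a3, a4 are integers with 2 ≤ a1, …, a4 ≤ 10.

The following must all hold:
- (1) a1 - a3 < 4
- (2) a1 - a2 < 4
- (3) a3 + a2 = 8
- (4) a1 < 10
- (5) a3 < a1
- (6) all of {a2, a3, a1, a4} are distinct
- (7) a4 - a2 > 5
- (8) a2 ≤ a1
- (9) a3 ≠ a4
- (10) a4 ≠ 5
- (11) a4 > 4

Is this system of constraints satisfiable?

Take a1 = 6, a2 = 3, a3 = 5, a4 = 9. Then constraint 1: a1 - a3 = 1; constraint 2: a1 - a2 = 3; constraint 3: a3 + a2 = 8, and every other listed constraint is also met.

Satisfiable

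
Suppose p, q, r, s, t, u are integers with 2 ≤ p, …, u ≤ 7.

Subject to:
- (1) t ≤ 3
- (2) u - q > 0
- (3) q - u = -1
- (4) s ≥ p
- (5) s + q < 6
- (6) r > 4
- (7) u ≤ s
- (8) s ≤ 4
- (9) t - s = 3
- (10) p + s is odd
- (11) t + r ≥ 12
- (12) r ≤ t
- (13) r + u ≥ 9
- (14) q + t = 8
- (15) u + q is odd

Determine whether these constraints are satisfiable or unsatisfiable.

Unsatisfiable

From constraints 1 and 12: r ≤ t ≤ 3. From constraints 7 and 8: u ≤ s ≤ 4. Hence r + u ≤ 7. But constraint 13 requires r + u ≥ 9, and 9 > 7. Contradiction.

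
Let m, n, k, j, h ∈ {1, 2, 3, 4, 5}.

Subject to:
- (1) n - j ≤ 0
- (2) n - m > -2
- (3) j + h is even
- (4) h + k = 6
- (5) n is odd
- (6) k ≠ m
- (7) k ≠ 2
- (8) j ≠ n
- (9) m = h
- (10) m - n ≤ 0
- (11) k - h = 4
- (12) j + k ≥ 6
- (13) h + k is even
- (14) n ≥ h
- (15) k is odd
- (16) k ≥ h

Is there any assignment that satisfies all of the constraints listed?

Satisfiable

The assignment m = 1, n = 1, k = 5, j = 3, h = 1 works:
  constraint 1 holds since n - j = -2.
  constraint 2 holds since n - m = 0.
  constraint 4 holds since h + k = 6.
The rest check out directly.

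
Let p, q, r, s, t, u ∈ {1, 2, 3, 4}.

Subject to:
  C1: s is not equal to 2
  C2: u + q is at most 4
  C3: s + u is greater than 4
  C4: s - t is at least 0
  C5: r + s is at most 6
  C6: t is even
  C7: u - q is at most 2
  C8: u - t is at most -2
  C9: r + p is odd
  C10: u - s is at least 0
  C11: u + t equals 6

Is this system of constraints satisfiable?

Constraints 4, 8, and 10 give t − u ≥ 2, u − s ≥ 0, s − t ≥ 0.
Adding all 3 inequalities: the left sides telescope to 0, and the right sides sum to 2 + 0 + 0 = 2. So 0 ≥ 2, which is false.

Unsatisfiable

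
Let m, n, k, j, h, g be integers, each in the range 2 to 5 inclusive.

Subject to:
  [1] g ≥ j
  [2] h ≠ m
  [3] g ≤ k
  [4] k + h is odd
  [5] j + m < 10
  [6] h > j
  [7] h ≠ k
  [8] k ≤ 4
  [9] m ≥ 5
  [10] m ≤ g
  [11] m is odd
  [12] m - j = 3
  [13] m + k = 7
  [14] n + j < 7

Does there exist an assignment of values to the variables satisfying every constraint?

Unsatisfiable

From constraints 9 and 10: g ≥ m and m ≥ 5, so g ≥ 5. From constraints 3 and 8: g ≤ k and k ≤ 4, so g ≤ 4. But 4 < 5, so no value of g works.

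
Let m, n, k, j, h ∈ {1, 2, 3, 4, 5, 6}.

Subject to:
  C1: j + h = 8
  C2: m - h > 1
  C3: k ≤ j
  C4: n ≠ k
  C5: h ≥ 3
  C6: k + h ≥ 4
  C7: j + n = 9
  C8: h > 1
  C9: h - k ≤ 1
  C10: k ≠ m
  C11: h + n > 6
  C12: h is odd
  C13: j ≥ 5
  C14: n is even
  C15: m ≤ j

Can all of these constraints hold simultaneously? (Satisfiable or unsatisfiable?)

Satisfiable

Try m = 5, n = 4, k = 3, j = 5, h = 3.
Check constraint 1: j + h = 8; constraint 2: m - h = 2. The remaining constraints are straightforward to verify.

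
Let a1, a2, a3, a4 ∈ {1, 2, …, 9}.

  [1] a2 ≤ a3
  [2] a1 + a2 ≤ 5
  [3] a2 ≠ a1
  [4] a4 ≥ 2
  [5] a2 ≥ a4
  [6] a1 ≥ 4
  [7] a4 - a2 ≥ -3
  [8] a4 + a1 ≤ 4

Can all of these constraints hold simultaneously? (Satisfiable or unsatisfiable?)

Unsatisfiable

From constraint 6: a1 ≥ 4. From constraints 4 and 5: a2 ≥ a4 ≥ 2. Hence a1 + a2 ≥ 6. But constraint 2 requires a1 + a2 ≤ 5, and 5 < 6. Contradiction.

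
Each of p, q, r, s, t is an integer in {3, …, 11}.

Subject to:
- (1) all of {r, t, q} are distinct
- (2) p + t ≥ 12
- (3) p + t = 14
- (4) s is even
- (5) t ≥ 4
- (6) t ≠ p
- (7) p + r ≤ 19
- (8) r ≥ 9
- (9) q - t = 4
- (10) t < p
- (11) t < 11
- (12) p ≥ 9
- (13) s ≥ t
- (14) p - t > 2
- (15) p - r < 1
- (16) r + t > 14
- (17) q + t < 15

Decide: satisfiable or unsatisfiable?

One satisfying assignment is p = 9, q = 9, r = 10, s = 8, t = 5.
For the less obvious constraints — constraint 2: p + t = 14; constraint 3: p + t = 14; constraint 7: p + r = 19 — and the others hold by inspection.

Satisfiable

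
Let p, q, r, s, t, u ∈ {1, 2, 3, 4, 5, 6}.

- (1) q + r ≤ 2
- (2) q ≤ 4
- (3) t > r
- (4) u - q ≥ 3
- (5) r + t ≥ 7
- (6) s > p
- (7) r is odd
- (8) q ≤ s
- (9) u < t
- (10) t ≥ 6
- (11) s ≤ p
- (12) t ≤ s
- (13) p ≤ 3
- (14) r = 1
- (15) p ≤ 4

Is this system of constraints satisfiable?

Unsatisfiable

From constraints 10 and 12: s ≥ t and t ≥ 6, so s ≥ 6. From constraints 11 and 13: s ≤ p and p ≤ 3, so s ≤ 3. But 3 < 6, so no value of s works.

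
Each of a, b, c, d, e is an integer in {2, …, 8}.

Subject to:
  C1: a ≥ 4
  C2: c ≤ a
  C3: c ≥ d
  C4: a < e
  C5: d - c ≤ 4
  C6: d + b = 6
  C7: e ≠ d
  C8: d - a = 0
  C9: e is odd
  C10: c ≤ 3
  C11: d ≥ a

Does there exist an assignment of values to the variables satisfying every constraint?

From constraints 1 and 11: d ≥ a and a ≥ 4, so d ≥ 4. From constraints 3 and 10: d ≤ c and c ≤ 3, so d ≤ 3. But 3 < 4, so no value of d works.

Unsatisfiable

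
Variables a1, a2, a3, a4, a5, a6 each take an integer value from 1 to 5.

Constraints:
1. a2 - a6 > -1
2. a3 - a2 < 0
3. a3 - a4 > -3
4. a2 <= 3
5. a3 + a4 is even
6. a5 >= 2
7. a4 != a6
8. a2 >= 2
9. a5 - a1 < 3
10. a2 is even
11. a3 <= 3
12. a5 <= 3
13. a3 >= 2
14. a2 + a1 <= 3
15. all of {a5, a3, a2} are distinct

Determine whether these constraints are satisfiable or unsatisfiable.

Constraints 4, 6, 8, 11, 12, and 13 confine each of a5, a3, a2 to the 2 values {2, 3}.
Constraint 15 requires all 3 of them to be distinct, but only 2 values are available — impossible by the pigeonhole principle.

Unsatisfiable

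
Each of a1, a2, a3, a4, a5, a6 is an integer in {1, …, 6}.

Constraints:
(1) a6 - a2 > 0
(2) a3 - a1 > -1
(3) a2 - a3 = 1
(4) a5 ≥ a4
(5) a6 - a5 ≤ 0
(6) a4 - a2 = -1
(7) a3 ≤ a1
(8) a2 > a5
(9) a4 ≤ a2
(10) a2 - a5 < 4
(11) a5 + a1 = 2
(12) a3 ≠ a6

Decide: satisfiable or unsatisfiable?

Constraints 1, 5, and 8 give a6 ≤ a5, a5 < a2, a2 < a6. Chaining: a6 ≤ a5 < a2 < a6, which forces a6 < a6 — impossible.

Unsatisfiable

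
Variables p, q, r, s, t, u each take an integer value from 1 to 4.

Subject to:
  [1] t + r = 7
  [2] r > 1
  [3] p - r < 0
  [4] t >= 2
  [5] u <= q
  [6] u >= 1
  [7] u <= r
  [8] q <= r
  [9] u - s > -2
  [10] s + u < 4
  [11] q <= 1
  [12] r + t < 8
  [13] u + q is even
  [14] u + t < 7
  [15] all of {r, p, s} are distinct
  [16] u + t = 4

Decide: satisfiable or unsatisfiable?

One satisfying assignment is p = 3, q = 1, r = 4, s = 2, t = 3, u = 1.
For the less obvious constraints — constraint 1: t + r = 7; constraint 3: p - r = -1; constraint 9: u - s = -1 — and the others hold by inspection.

Satisfiable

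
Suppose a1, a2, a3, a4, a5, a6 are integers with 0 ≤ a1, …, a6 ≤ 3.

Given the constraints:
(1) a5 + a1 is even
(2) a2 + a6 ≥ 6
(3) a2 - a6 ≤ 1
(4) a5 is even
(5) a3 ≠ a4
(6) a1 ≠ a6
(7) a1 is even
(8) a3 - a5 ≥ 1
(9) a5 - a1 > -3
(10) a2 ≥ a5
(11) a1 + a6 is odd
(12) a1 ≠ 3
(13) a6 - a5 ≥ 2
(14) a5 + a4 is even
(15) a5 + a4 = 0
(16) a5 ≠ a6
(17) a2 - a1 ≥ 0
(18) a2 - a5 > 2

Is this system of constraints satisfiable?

Satisfiable

The assignment a1 = 0, a2 = 3, a3 = 2, a4 = 0, a5 = 0, a6 = 3 works:
  constraint 2 holds since a2 + a6 = 6.
  constraint 3 holds since a2 - a6 = 0.
The rest check out directly.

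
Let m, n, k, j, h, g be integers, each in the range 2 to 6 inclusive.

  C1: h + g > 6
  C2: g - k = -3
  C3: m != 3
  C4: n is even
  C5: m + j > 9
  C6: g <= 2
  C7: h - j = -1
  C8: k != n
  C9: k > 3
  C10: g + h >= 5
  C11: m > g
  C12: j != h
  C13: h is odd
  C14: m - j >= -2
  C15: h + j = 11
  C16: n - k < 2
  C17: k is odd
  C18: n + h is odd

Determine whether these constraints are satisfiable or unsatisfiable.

Satisfiable

Try m = 4, n = 4, k = 5, j = 6, h = 5, g = 2.
Check constraint 1: h + g = 7; constraint 2: g - k = -3. The remaining constraints are straightforward to verify.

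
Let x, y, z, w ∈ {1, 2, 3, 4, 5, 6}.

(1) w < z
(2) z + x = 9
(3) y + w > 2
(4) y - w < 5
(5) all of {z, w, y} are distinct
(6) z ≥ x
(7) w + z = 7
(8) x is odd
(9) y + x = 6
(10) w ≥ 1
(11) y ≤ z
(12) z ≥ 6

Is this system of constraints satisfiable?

The assignment x = 3, y = 3, z = 6, w = 1 works:
  constraint 2 holds since z + x = 9.
  constraint 3 holds since y + w = 4.
  constraint 4 holds since y - w = 2.
The rest check out directly.

Satisfiable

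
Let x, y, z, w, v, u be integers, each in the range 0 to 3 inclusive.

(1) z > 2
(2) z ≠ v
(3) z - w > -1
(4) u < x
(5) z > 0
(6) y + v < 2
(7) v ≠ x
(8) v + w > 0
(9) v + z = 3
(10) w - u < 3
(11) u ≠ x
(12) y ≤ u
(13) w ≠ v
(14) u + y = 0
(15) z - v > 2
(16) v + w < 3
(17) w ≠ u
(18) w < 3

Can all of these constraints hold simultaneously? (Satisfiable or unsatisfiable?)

Satisfiable

One satisfying assignment is x = 2, y = 0, z = 3, w = 1, v = 0, u = 0.
For the less obvious constraints — constraint 3: z - w = 2; constraint 6: y + v = 0; constraint 8: v + w = 1 — and the others hold by inspection.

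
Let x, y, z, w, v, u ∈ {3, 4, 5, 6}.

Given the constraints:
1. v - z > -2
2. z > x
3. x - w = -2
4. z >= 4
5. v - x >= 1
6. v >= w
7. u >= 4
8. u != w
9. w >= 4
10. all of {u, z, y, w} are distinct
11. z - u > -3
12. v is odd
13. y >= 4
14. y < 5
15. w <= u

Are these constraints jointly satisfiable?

Constraints 4, 7, 9, and 13 confine each of u, z, y, w to the 3 values {4, …, 6} (the domain already gives each ≤ 6).
Constraint 10 requires all 4 of them to be distinct, but only 3 values are available — impossible by the pigeonhole principle.

Unsatisfiable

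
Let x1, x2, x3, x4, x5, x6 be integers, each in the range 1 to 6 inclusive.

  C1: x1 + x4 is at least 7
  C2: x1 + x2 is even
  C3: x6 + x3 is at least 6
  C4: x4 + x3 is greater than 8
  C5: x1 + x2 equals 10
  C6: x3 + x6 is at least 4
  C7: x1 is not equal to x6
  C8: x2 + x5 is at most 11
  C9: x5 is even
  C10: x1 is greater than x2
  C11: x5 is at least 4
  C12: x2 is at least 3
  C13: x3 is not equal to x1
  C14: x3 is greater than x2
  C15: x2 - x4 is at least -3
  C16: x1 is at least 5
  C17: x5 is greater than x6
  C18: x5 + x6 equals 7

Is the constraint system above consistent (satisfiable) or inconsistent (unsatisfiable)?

Satisfiable

The assignment x1 = 6, x2 = 4, x3 = 5, x4 = 4, x5 = 6, x6 = 1 works:
  constraint 1 holds since x1 + x4 = 10.
  constraint 3 holds since x6 + x3 = 6.
The rest check out directly.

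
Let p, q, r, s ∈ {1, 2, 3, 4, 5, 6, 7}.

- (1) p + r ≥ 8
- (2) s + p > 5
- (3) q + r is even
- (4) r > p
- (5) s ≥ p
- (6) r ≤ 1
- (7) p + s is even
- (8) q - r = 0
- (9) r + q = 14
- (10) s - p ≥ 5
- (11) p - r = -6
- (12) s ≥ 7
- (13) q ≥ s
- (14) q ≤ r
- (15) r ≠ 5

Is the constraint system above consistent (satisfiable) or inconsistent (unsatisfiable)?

Unsatisfiable

From constraints 12 and 13: q ≥ s and s ≥ 7, so q ≥ 7. From constraints 6 and 14: q ≤ r and r ≤ 1, so q ≤ 1. But 1 < 7, so no value of q works.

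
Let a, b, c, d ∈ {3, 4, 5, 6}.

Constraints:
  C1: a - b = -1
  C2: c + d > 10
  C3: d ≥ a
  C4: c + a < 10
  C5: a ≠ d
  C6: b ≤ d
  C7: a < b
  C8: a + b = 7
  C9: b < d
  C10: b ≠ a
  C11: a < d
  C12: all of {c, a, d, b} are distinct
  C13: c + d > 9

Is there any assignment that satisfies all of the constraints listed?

The assignment a = 3, b = 4, c = 6, d = 5 works:
  constraint 1 holds since a - b = -1.
  constraint 2 holds since c + d = 11.
  constraint 4 holds since c + a = 9.
The rest check out directly.

Satisfiable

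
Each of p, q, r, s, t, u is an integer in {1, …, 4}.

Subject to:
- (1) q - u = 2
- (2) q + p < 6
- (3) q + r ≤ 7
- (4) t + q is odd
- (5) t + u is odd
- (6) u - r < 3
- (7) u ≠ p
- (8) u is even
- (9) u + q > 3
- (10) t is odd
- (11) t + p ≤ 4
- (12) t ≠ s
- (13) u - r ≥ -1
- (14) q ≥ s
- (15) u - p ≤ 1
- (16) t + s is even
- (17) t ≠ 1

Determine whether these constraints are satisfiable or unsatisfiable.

The assignment p = 1, q = 4, r = 2, s = 1, t = 3, u = 2 works:
  constraint 1 holds since q - u = 2.
  constraint 2 holds since q + p = 5.
  constraint 3 holds since q + r = 6.
The rest check out directly.

Satisfiable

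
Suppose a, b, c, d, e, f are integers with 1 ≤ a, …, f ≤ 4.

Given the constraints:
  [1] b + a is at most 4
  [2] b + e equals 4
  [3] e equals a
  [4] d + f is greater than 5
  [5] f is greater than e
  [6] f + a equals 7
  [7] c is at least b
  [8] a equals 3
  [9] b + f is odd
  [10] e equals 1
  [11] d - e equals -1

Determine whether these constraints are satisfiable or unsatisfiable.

Constraint 10 fixes e = 1 and constraint 8 fixes a = 3, but constraint 3 requires e = a. Since 1 ≠ 3, contradiction.

Unsatisfiable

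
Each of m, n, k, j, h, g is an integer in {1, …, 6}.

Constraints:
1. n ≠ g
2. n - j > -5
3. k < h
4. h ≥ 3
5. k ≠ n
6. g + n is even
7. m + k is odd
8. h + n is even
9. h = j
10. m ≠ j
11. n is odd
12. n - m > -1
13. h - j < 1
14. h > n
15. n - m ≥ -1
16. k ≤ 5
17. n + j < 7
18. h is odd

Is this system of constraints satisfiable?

Try m = 1, n = 1, k = 4, j = 5, h = 5, g = 5.
Check constraint 2: n - j = -4; constraint 12: n - m = 0. The remaining constraints are straightforward to verify.

Satisfiable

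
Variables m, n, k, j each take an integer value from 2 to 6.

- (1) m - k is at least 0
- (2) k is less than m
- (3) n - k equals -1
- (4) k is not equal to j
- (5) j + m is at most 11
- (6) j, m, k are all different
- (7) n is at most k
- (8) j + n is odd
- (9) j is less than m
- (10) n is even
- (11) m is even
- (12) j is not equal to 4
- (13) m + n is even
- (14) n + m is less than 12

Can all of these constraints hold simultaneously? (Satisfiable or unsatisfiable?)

Setting (m, n, k, j) = (6, 4, 5, 3) satisfies everything: constraint 1: m - k = 1; constraint 3: n - k = -1, and the others follow.

Satisfiable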